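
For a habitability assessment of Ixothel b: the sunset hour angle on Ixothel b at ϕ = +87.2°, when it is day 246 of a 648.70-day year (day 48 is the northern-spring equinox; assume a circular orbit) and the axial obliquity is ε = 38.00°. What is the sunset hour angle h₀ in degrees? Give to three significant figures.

h₀ = 180°

Solar longitude: L_s = 360° × (246 − 48)/648.70 = 109.881°.
sin δ = sin 38.00° × sin 109.881° = 0.57897, so δ = +35.378°.
Sunrise equation: cos h₀ = −tan ϕ · tan δ = -14.5187 ≤ −1, so the host star never sets (polar day) and h₀ = π.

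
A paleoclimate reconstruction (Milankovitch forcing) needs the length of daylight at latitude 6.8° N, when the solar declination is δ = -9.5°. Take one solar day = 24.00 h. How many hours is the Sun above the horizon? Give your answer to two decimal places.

11.85 h

cos h₀ = −tan ϕ · tan δ = −tan(+6.8°) × tan(-9.500°) = 0.0200, so h₀ = 1.5508 rad = 88.86°.
Daylight = 2h₀/(2π) × 24.00 h = (1.5508/π) × 24.00 = 11.85 h.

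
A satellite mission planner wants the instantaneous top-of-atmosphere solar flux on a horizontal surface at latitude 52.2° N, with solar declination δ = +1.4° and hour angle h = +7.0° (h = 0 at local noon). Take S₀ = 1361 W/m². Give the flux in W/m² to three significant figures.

cos θ_z = sin φ sin δ + cos φ cos δ cos h = 0.019305 + 0.608157 = 0.627462.
Flux = S₀ · cos θ_z = 1361 × 0.627462 = 854.0 W/m².

854 W/m²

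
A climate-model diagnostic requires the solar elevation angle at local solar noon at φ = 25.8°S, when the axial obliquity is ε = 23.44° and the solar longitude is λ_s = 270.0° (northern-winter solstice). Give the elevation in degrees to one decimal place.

87.6°

Solar declination: sin δ = sin ε · sin λ_s = sin 23.44° × sin 270.0° = -0.39779, so δ = -23.440°.
At local noon the hour angle is zero, so the zenith angle equals |φ − δ| = |-25.8° − (-23.440°)| = 2.360°.
Elevation = 90° − 2.360° = 87.6°.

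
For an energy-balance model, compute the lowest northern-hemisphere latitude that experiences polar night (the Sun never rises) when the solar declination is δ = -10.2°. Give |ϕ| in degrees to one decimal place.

Polar night requires cos h₀ = −tan ϕ tan δ ≥ 1, i.e. tan ϕ tan δ ≤ −1.
The boundary is |tan ϕ| · |tan δ| = 1, so |ϕ| = 90° − |δ| = 90° − 10.2° = 79.8° in the northern hemisphere.

|ϕ| = 79.8°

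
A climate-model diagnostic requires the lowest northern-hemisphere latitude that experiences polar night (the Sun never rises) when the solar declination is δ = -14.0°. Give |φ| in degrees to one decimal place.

|φ| = 76.0°

Polar night requires cos H₀ = −tan φ tan δ ≥ 1, i.e. tan φ tan δ ≤ −1.
The boundary is |tan φ| · |tan δ| = 1, so |φ| = 90° − |δ| = 90° − 14.0° = 76.0° in the northern hemisphere.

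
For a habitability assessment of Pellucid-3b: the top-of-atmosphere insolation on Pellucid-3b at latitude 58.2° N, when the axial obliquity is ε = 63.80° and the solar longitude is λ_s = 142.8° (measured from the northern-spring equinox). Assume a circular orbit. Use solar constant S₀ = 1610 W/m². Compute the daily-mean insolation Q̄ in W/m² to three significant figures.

Q̄ ≈ 742 W/m²

Solar declination: sin δ = sin ε · sin λ_s = sin 63.80° × sin 142.8° = 0.54248, so δ = +32.853°.
cos H₀ = −tan(+58.2°) tan(+32.853°) = -1.0415 ≤ −1 ⇒ polar day, H₀ = π.
Bracket: H₀ sin φ sin δ + cos φ cos δ sin H₀ = 3.1416×0.84989×0.54248 + 0.52696×0.84007×0.00000 = 1.448429 + 0.000000 = 1.448429.
Q̄ = (S₀/π) × [bracket] = (1610/π) × 1.448429 = 742.3 W/m².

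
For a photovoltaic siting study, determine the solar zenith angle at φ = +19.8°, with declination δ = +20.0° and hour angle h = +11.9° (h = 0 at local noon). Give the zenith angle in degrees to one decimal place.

cos θ_z = sin φ sin δ + cos φ cos δ cos h = 0.115855 + 0.865138 = 0.980993.
θ_z = arccos(0.980993) = 11.2°.

θ_z = 11.2°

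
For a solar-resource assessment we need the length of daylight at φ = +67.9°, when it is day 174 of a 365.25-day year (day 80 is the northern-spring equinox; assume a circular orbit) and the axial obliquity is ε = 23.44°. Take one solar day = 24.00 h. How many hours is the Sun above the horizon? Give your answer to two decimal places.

24.00 h

Solar longitude: λ_s = 360° × (174 − 80)/365.25 = 92.649°.
sin δ = sin 23.44° × sin 92.649° = 0.39736, so δ = +23.413°.
Sunrise equation: cos H₀ = −tan φ · tan δ = -1.0664 ≤ −1, so the Sun never sets (polar day) and H₀ = π.
Daylight = 2H₀/(2π) × 24.00 h = (3.1416/π) × 24.00 = 24.00 h.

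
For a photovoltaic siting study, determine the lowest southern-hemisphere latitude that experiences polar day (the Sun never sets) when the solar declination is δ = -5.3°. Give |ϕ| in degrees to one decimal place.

Polar day requires cos h₀ = −tan ϕ tan δ ≤ −1, i.e. tan ϕ tan δ ≥ 1.
The boundary is |tan ϕ| · |tan δ| = 1, so |ϕ| = 90° − |δ| = 90° − 5.3° = 84.7° in the southern hemisphere.

|ϕ| = 84.7°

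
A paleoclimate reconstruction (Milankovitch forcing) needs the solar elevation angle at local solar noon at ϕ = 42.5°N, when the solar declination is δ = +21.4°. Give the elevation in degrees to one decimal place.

At local noon the hour angle is zero, so the zenith angle equals |ϕ − δ| = |+42.5° − (+21.400°)| = 21.100°.
Elevation = 90° − 21.100° = 68.9°.

68.9°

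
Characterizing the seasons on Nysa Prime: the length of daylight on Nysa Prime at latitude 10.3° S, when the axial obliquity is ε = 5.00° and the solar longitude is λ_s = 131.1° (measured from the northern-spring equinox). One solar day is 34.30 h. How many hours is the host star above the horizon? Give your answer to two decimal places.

17.02 h

Solar declination: sin δ = sin ε · sin λ_s = sin 5.00° × sin 131.1° = 0.06568, so δ = +3.766°.
cos H₀ = −tan φ · tan δ = −tan(-10.3°) × tan(+3.766°) = 0.0120, so H₀ = 1.5588 rad = 89.31°.
Daylight = 2H₀/(2π) × 34.30 h = (1.5588/π) × 34.30 = 17.02 h.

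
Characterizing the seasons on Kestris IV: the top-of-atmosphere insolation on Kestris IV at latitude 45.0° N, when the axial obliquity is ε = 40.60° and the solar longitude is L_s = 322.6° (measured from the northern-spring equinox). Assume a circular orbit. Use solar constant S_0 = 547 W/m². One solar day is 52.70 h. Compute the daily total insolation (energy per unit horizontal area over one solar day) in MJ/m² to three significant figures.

8.97 MJ/m²

Solar declination: sin δ = sin ε · sin L_s = sin 40.60° × sin 322.6° = -0.39526, so δ = -23.282°.
cos h₀ = −tan(+45.0°) tan(-23.282°) = 0.4303, h₀ = 1.1260 rad.
Bracket: h₀ sin ϕ sin δ + cos ϕ cos δ sin h₀ = 1.1260×0.70711×-0.39526 + 0.70711×0.91857×0.90268 = -0.314708 + 0.586318 = 0.271610.
Q̄ = (S_0/π) × [bracket] = (547/π) × 0.271610 = 47.292 W/m².
Daily total = Q̄ × 52.70 h × 3600 s/h = 47.292 × 52.70 × 3600 / 10⁶ = 8.972 MJ/m².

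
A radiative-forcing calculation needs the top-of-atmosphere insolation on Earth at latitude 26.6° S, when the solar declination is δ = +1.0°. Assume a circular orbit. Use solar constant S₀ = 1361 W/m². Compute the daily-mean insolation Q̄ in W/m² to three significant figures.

cos H₀ = −tan(-26.6°) tan(+1.000°) = 0.0087, H₀ = 1.5621 rad.
Bracket: H₀ sin φ sin δ + cos φ cos δ sin H₀ = 1.5621×-0.44776×0.01745 + 0.89415×0.99985×0.99996 = -0.012205 + 0.893980 = 0.881775.
Q̄ = (S₀/π) × [bracket] = (1361/π) × 0.881775 = 382.0 W/m².

Q̄ ≈ 382 W/m²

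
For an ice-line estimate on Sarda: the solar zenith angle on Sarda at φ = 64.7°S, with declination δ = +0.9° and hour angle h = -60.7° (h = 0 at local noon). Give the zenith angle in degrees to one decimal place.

θ_z = 78.8°

cos θ_z = sin φ sin δ + cos φ cos δ cos h = -0.014201 + 0.209116 = 0.194915.
θ_z = arccos(0.194915) = 78.8°.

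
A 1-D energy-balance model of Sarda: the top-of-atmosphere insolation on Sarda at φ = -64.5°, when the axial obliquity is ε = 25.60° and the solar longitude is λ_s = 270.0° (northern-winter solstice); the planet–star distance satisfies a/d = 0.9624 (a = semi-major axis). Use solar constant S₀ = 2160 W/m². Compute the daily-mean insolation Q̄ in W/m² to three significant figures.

Solar declination: sin δ = sin ε · sin λ_s = sin 25.60° × sin 270.0° = -0.43209, so δ = -25.600°.
cos H₀ = −tan(-64.5°) tan(-25.600°) = -1.0045 ≤ −1 ⇒ polar day, H₀ = π.
Bracket: H₀ sin φ sin δ + cos φ cos δ sin H₀ = 3.1416×-0.90259×-0.43209 + 0.43051×0.90183×0.00000 = 1.225224 + 0.000000 = 1.225224.
Inverse-square distance factor (a/d)² = 0.9624² = 0.926214.
Q̄ = (S₀/π) × 0.926214 × [bracket] = (2160/π) × 0.926214 × 1.225224 = 780.2 W/m².

Q̄ ≈ 780 W/m²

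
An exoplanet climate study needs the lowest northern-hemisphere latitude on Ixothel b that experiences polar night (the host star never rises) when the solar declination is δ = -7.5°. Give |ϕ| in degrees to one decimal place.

|ϕ| = 82.5°

Polar night requires cos h₀ = −tan ϕ tan δ ≥ 1, i.e. tan ϕ tan δ ≤ −1.
The boundary is |tan ϕ| · |tan δ| = 1, so |ϕ| = 90° − |δ| = 90° − 7.5° = 82.5° in the northern hemisphere.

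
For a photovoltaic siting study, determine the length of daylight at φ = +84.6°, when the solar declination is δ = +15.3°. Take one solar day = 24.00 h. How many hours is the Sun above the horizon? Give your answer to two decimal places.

Sunrise equation: cos H₀ = −tan φ · tan δ = -2.8941 ≤ −1, so the Sun never sets (polar day) and H₀ = π.
Daylight = 2H₀/(2π) × 24.00 h = (3.1416/π) × 24.00 = 24.00 h.

24.00 h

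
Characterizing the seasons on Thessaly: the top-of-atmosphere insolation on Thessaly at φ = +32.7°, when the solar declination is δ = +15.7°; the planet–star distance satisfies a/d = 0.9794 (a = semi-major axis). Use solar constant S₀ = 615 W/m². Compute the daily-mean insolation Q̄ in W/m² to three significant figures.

cos H₀ = −tan(+32.7°) tan(+15.700°) = -0.1805, H₀ = 1.7522 rad.
Bracket: H₀ sin φ sin δ + cos φ cos δ sin H₀ = 1.7522×0.54024×0.27060 + 0.84151×0.96269×0.98358 = 0.256152 + 0.796811 = 1.052963.
Inverse-square distance factor (a/d)² = 0.9794² = 0.959224.
Q̄ = (S₀/π) × 0.959224 × [bracket] = (615/π) × 0.959224 × 1.052963 = 197.7 W/m².

Q̄ ≈ 198 W/m²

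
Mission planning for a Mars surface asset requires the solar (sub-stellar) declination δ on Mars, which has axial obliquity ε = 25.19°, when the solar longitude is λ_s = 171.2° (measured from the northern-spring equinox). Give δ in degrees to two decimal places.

δ = +3.73°

sin δ = sin ε · sin λ_s = sin 25.19° × sin 171.2° = 0.065114.
δ = arcsin(0.065114) = +3.73°.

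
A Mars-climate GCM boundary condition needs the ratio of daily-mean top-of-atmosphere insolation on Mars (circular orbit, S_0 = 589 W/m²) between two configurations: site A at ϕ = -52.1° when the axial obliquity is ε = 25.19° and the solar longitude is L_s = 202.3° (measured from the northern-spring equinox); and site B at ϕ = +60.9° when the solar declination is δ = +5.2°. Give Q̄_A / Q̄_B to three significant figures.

Q̄_A / Q̄_B ≈ 1.33

— Configuration A (ϕ=-52.1°):
Solar declination: sin δ = sin ε · sin L_s = sin 25.19° × sin 202.3° = -0.16150, so δ = -9.294°.
cos h₀ = −tan(-52.1°) tan(-9.294°) = -0.2102, h₀ = 1.7826 rad.
Bracket: h₀ sin ϕ sin δ + cos ϕ cos δ sin h₀ = 1.7826×-0.78908×-0.16150 + 0.61429×0.98687×0.97765 = 0.227168 + 0.592675 = 0.819843.
Q̄ = (S_0/π) × [bracket] = (589/π) × 0.819843 = 153.71 W/m².
— Configuration B (ϕ=+60.9°):
cos h₀ = −tan(+60.9°) tan(+5.200°) = -0.1635, h₀ = 1.7350 rad.
Bracket: h₀ sin ϕ sin δ + cos ϕ cos δ sin h₀ = 1.7350×0.87377×0.09063 + 0.48634×0.99588×0.98654 = 0.137394 + 0.477817 = 0.615211.
Q̄ = (S_0/π) × [bracket] = (589/π) × 0.615211 = 115.34 W/m².
Ratio Q̄_A / Q̄_B = 153.71 / 115.34 = 1.333.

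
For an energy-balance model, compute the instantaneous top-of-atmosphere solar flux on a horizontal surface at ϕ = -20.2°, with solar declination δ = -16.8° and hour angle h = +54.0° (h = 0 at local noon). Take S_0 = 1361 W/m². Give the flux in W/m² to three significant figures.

cos θ_z = sin ϕ sin δ + cos ϕ cos δ cos h = 0.099802 + 0.528088 = 0.627890.
Flux = S_0 · cos θ_z = 1361 × 0.627890 = 854.6 W/m².

855 W/m²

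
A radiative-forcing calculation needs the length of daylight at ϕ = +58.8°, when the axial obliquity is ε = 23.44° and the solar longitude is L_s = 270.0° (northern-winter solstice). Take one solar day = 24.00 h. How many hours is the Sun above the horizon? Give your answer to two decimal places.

5.90 h

Solar declination: sin δ = sin ε · sin L_s = sin 23.44° × sin 270.0° = -0.39779, so δ = -23.440°.
cos h₀ = −tan ϕ · tan δ = −tan(+58.8°) × tan(-23.440°) = 0.7159, so h₀ = 0.7729 rad = 44.28°.
Daylight = 2h₀/(2π) × 24.00 h = (0.7729/π) × 24.00 = 5.90 h.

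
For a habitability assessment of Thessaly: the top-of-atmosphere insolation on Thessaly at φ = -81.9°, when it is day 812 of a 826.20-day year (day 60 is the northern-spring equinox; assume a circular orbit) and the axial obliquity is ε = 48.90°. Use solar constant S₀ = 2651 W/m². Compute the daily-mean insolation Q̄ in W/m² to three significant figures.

Q̄ ≈ 1.06e+03 W/m²

Solar longitude: λ_s = 360° × (812 − 60)/826.20 = 327.669°.
sin δ = sin 48.90° × sin 327.669° = -0.40301, so δ = -23.767°.
cos H₀ = −tan(-81.9°) tan(-23.767°) = -3.0941 ≤ −1 ⇒ polar day, H₀ = π.
Bracket: H₀ sin φ sin δ + cos φ cos δ sin H₀ = 3.1416×-0.99002×-0.40301 + 0.14090×0.91519×0.00000 = 1.253461 + 0.000000 = 1.253461.
Q̄ = (S₀/π) × [bracket] = (2651/π) × 1.253461 = 1058 W/m².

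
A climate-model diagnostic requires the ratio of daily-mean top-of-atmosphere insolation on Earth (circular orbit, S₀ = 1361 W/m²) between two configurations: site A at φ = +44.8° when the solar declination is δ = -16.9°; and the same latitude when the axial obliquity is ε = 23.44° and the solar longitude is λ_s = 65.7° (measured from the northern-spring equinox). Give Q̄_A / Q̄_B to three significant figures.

— Configuration A (φ=+44.8°):
cos H₀ = −tan(+44.8°) tan(-16.900°) = 0.3017, H₀ = 1.2643 rad.
Bracket: H₀ sin φ sin δ + cos φ cos δ sin H₀ = 1.2643×0.70463×-0.29070 + 0.70957×0.95681×0.95340 = -0.258974 + 0.647286 = 0.388312.
Q̄ = (S₀/π) × [bracket] = (1361/π) × 0.388312 = 168.22 W/m².
— Configuration B (φ=+44.8°):
Solar declination: sin δ = sin ε · sin λ_s = sin 23.44° × sin 65.7° = 0.36255, so δ = +21.257°.
cos H₀ = −tan(+44.8°) tan(+21.257°) = -0.3863, H₀ = 1.9674 rad.
Bracket: H₀ sin φ sin δ + cos φ cos δ sin H₀ = 1.9674×0.70463×0.36255 + 0.70957×0.93197×0.92237 = 0.502599 + 0.609961 = 1.112560.
Q̄ = (S₀/π) × [bracket] = (1361/π) × 1.112560 = 481.98 W/m².
Ratio Q̄_A / Q̄_B = 168.22 / 481.98 = 0.3490.

Q̄_A / Q̄_B ≈ 0.349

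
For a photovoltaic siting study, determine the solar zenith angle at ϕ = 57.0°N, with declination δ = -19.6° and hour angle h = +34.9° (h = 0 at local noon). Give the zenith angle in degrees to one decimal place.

θ_z = 82.0°

cos θ_z = sin ϕ sin δ + cos ϕ cos δ cos h = -0.281333 + 0.420805 = 0.139472.
θ_z = arccos(0.139472) = 82.0°.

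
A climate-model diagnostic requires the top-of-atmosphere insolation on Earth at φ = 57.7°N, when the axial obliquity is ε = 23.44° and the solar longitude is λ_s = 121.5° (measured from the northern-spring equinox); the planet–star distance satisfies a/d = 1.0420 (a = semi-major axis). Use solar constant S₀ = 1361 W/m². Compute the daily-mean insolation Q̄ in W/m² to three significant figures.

Q̄ ≈ 488 W/m²

Solar declination: sin δ = sin ε · sin λ_s = sin 23.44° × sin 121.5° = 0.33917, so δ = +19.826°.
cos H₀ = −tan(+57.7°) tan(+19.826°) = -0.5703, H₀ = 2.1777 rad.
Bracket: H₀ sin φ sin δ + cos φ cos δ sin H₀ = 2.1777×0.84526×0.33917 + 0.53435×0.94072×0.82142 = 0.624318 + 0.412906 = 1.037224.
Inverse-square distance factor (a/d)² = 1.0420² = 1.085764.
Q̄ = (S₀/π) × 1.085764 × [bracket] = (1361/π) × 1.085764 × 1.037224 = 487.9 W/m².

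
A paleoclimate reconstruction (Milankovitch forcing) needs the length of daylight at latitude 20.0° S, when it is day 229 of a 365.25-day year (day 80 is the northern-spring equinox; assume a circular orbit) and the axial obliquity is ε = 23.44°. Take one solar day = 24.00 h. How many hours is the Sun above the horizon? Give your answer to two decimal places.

Solar longitude: λ_s = 360° × (229 − 80)/365.25 = 146.858°.
sin δ = sin 23.44° × sin 146.858° = 0.21748, so δ = +12.561°.
cos H₀ = −tan φ · tan δ = −tan(-20.0°) × tan(+12.561°) = 0.0811, so H₀ = 1.4896 rad = 85.35°.
Daylight = 2H₀/(2π) × 24.00 h = (1.4896/π) × 24.00 = 11.38 h.

11.38 h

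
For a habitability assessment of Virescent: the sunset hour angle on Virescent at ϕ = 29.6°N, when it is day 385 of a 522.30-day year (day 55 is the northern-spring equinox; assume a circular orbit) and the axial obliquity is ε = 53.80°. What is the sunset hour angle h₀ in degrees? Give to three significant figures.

Solar longitude: L_s = 360° × (385 − 55)/522.30 = 227.455°.
sin δ = sin 53.80° × sin 227.455° = -0.59453, so δ = -36.479°.
cos h₀ = −tan ϕ · tan δ = −tan(+29.6°) × tan(-36.479°) = 0.4200, so h₀ = 1.1373 rad = 65.16°.

h₀ = 65.2°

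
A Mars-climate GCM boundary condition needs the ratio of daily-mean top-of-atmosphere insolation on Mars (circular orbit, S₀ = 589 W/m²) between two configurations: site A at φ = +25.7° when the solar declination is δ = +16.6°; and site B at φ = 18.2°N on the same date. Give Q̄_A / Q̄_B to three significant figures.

— Configuration A (φ=+25.7°):
cos H₀ = −tan(+25.7°) tan(+16.600°) = -0.1435, H₀ = 1.7148 rad.
Bracket: H₀ sin φ sin δ + cos φ cos δ sin H₀ = 1.7148×0.43366×0.28569 + 0.90108×0.95832×0.98965 = 0.212451 + 0.854586 = 1.067037.
Q̄ = (S₀/π) × [bracket] = (589/π) × 1.067037 = 200.05 W/m².
— Configuration B (φ=+18.2°):
cos H₀ = −tan(+18.2°) tan(+16.600°) = -0.0980, H₀ = 1.6690 rad.
Bracket: H₀ sin φ sin δ + cos φ cos δ sin H₀ = 1.6690×0.31233×0.28569 + 0.94997×0.95832×0.99518 = 0.148924 + 0.905987 = 1.054911.
Q̄ = (S₀/π) × [bracket] = (589/π) × 1.054911 = 197.78 W/m².
Ratio Q̄_A / Q̄_B = 200.05 / 197.78 = 1.011.

Q̄_A / Q̄_B ≈ 1.01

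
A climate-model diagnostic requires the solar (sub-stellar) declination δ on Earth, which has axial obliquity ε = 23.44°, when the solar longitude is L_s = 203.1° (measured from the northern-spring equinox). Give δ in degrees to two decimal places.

δ = -8.98°

sin δ = sin ε · sin L_s = sin 23.44° × sin 203.1° = -0.156067.
δ = arcsin(-0.156067) = -8.98°.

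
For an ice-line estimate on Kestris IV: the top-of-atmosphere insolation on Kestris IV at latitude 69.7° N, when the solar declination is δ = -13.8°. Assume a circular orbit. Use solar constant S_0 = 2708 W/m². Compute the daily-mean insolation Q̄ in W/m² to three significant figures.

Q̄ ≈ 54.3 W/m²

cos h₀ = −tan(+69.7°) tan(-13.800°) = 0.6640, h₀ = 0.8446 rad.
Bracket: h₀ sin ϕ sin δ + cos ϕ cos δ sin h₀ = 0.8446×0.93789×-0.23853 + 0.34694×0.97113×0.74773 = -0.188950 + 0.251928 = 0.062978.
Q̄ = (S_0/π) × [bracket] = (2708/π) × 0.062978 = 54.29 W/m².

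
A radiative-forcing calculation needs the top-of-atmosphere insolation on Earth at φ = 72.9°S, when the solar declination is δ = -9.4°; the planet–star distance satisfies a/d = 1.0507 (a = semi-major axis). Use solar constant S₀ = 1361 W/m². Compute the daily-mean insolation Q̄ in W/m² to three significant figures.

cos H₀ = −tan(-72.9°) tan(-9.400°) = -0.5381, H₀ = 2.1390 rad.
Bracket: H₀ sin φ sin δ + cos φ cos δ sin H₀ = 2.1390×-0.95579×-0.16333 + 0.29404×0.98657×0.84286 = 0.333918 + 0.244506 = 0.578424.
Inverse-square distance factor (a/d)² = 1.0507² = 1.103970.
Q̄ = (S₀/π) × 1.103970 × [bracket] = (1361/π) × 1.103970 × 0.578424 = 276.6 W/m².

Q̄ ≈ 277 W/m²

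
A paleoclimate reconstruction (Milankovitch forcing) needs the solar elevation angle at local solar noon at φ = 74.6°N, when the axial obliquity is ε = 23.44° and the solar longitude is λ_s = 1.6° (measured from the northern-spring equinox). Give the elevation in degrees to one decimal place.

Solar declination: sin δ = sin ε · sin λ_s = sin 23.44° × sin 1.6° = 0.01111, so δ = +0.636°.
At local noon the hour angle is zero, so the zenith angle equals |φ − δ| = |+74.6° − (+0.636°)| = 73.964°.
Elevation = 90° − 73.964° = 16.0°.

16.0°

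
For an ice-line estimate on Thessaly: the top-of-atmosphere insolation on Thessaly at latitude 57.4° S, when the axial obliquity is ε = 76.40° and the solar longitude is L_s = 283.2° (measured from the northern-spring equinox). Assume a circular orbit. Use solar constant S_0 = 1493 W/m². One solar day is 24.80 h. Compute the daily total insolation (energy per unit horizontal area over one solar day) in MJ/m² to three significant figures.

Solar declination: sin δ = sin ε · sin L_s = sin 76.40° × sin 283.2° = -0.94628, so δ = -71.135°.
cos h₀ = −tan(-57.4°) tan(-71.135°) = -4.5761 ≤ −1 ⇒ polar day, h₀ = π.
Bracket: h₀ sin ϕ sin δ + cos ϕ cos δ sin h₀ = 3.1416×-0.84245×-0.94628 + 0.53877×0.32335×0.00000 = 2.504463 + 0.000000 = 2.504463.
Q̄ = (S_0/π) × [bracket] = (1493/π) × 2.504463 = 1190.2 W/m².
Daily total = Q̄ × 24.80 h × 3600 s/h = 1190.2 × 24.80 × 3600 / 10⁶ = 106.3 MJ/m².

106 MJ/m²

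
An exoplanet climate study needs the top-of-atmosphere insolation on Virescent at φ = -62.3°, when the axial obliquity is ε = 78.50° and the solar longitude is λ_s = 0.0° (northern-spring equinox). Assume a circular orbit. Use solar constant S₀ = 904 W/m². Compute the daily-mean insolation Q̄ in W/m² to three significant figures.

Solar declination: sin δ = sin ε · sin λ_s = sin 78.50° × sin 0.0° = 0.00000, so δ = +0.000°.
cos H₀ = −tan(-62.3°) tan(+0.000°) = 0.0000, H₀ = 1.5708 rad.
Bracket: H₀ sin φ sin δ + cos φ cos δ sin H₀ = 1.5708×-0.88539×0.00000 + 0.46484×1.00000×1.00000 = -0.000000 + 0.464840 = 0.464840.
Q̄ = (S₀/π) × [bracket] = (904/π) × 0.464840 = 133.8 W/m².

Q̄ ≈ 134 W/m²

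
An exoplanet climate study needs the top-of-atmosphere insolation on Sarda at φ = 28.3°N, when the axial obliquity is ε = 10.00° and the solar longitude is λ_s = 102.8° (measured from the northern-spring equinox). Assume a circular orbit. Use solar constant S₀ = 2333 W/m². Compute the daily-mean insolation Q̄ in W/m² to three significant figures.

Q̄ ≈ 741 W/m²

Solar declination: sin δ = sin ε · sin λ_s = sin 10.00° × sin 102.8° = 0.16933, so δ = +9.749°.
cos H₀ = −tan(+28.3°) tan(+9.749°) = -0.0925, H₀ = 1.6634 rad.
Bracket: H₀ sin φ sin δ + cos φ cos δ sin H₀ = 1.6634×0.47409×0.16933 + 0.88048×0.98556×0.99571 = 0.133534 + 0.864043 = 0.997577.
Q̄ = (S₀/π) × [bracket] = (2333/π) × 0.997577 = 740.8 W/m².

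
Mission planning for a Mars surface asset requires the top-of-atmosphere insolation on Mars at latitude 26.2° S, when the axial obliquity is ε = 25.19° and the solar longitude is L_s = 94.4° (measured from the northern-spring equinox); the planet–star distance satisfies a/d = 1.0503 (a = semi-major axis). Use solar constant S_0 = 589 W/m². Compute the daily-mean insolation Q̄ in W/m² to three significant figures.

Solar declination: sin δ = sin ε · sin L_s = sin 25.19° × sin 94.4° = 0.42437, so δ = +25.111°.
cos h₀ = −tan(-26.2°) tan(+25.111°) = 0.2306, h₀ = 1.3381 rad.
Bracket: h₀ sin ϕ sin δ + cos ϕ cos δ sin h₀ = 1.3381×-0.44151×0.42437 + 0.89726×0.90549×0.97305 = -0.250711 + 0.790564 = 0.539853.
Inverse-square distance factor (a/d)² = 1.0503² = 1.103130.
Q̄ = (S_0/π) × 1.103130 × [bracket] = (589/π) × 1.103130 × 0.539853 = 111.7 W/m².

Q̄ ≈ 112 W/m²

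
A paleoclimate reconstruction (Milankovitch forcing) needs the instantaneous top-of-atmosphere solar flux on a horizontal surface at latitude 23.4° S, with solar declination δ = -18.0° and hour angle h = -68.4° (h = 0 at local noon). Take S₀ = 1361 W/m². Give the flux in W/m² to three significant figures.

cos θ_z = sin φ sin δ + cos φ cos δ cos h = 0.122725 + 0.321313 = 0.444038.
Flux = S₀ · cos θ_z = 1361 × 0.444038 = 604.3 W/m².

604 W/m²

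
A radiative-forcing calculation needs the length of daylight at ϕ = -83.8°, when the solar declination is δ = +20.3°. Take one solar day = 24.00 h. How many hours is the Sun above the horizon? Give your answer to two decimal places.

cos h₀ = −tan ϕ · tan δ = 3.4051 ≥ 1, so the Sun never rises (polar night) and h₀ = 0.
Daylight = 2h₀/(2π) × 24.00 h = (0.0000/π) × 24.00 = 0.00 h.

0.00 h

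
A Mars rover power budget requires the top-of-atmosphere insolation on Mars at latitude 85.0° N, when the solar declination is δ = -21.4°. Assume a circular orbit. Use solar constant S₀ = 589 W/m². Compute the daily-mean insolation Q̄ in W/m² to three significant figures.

Q̄ ≈ 0.00 W/m²

cos H₀ = −tan(+85.0°) tan(-21.400°) = 4.4794 ≥ 1 ⇒ polar night, H₀ = 0 and Q̄ = 0.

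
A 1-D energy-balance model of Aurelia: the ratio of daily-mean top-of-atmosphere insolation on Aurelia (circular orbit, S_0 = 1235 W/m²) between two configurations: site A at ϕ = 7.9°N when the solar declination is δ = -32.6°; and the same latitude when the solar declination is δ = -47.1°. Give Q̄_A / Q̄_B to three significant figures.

— Configuration A (ϕ=+7.9°):
cos h₀ = −tan(+7.9°) tan(-32.600°) = 0.0887, h₀ = 1.4819 rad.
Bracket: h₀ sin ϕ sin δ + cos ϕ cos δ sin h₀ = 1.4819×0.13744×-0.53877 + 0.99051×0.84245×0.99605 = -0.109733 + 0.831159 = 0.721426.
Q̄ = (S_0/π) × [bracket] = (1235/π) × 0.721426 = 283.60 W/m².
— Configuration B (ϕ=+7.9°):
cos h₀ = −tan(+7.9°) tan(-47.100°) = 0.1493, h₀ = 1.4209 rad.
Bracket: h₀ sin ϕ sin δ + cos ϕ cos δ sin h₀ = 1.4209×0.13744×-0.73254 + 0.99051×0.68072×0.98879 = -0.143057 + 0.666702 = 0.523645.
Q̄ = (S_0/π) × [bracket] = (1235/π) × 0.523645 = 205.85 W/m².
Ratio Q̄_A / Q̄_B = 283.60 / 205.85 = 1.378.

Q̄_A / Q̄_B ≈ 1.38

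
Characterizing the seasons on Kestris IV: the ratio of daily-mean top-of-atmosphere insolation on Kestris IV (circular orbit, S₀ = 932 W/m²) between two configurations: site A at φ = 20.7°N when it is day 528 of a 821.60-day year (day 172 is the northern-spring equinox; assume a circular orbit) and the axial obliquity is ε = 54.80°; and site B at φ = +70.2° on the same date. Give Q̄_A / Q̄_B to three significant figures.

— Configuration A (φ=+20.7°):
Solar longitude: λ_s = 360° × (528 − 172)/821.60 = 155.988°.
sin δ = sin 54.80° × sin 155.988° = 0.33252, so δ = +19.421°.
cos H₀ = −tan(+20.7°) tan(+19.421°) = -0.1332, H₀ = 1.7044 rad.
Bracket: H₀ sin φ sin δ + cos φ cos δ sin H₀ = 1.7044×0.35347×0.33252 + 0.93544×0.94310×0.99109 = 0.200328 + 0.874353 = 1.074681.
Q̄ = (S₀/π) × [bracket] = (932/π) × 1.074681 = 318.82 W/m².
— Configuration B (φ=+70.2°):
cos H₀ = −tan(+70.2°) tan(+19.421°) = -0.9793, H₀ = 2.9379 rad.
Bracket: H₀ sin φ sin δ + cos φ cos δ sin H₀ = 2.9379×0.94088×0.33252 + 0.33874×0.94310×0.20231 = 0.919156 + 0.064631 = 0.983787.
Q̄ = (S₀/π) × [bracket] = (932/π) × 0.983787 = 291.85 W/m².
Ratio Q̄_A / Q̄_B = 318.82 / 291.85 = 1.092.

Q̄_A / Q̄_B ≈ 1.09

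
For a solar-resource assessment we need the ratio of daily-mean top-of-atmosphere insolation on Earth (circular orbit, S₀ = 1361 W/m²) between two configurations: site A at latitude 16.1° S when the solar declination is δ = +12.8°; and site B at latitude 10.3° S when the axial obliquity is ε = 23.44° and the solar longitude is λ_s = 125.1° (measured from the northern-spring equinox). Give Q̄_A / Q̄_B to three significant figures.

Q̄_A / Q̄_B ≈ 1.00

— Configuration A (φ=-16.1°):
cos H₀ = −tan(-16.1°) tan(+12.800°) = 0.0656, H₀ = 1.5052 rad.
Bracket: H₀ sin φ sin δ + cos φ cos δ sin H₀ = 1.5052×-0.27731×0.22155 + 0.96078×0.97515×0.99785 = -0.092477 + 0.934890 = 0.842413.
Q̄ = (S₀/π) × [bracket] = (1361/π) × 0.842413 = 364.95 W/m².
— Configuration B (φ=-10.3°):
Solar declination: sin δ = sin ε · sin λ_s = sin 23.44° × sin 125.1° = 0.32545, so δ = +18.993°.
cos H₀ = −tan(-10.3°) tan(+18.993°) = 0.0625, H₀ = 1.5082 rad.
Bracket: H₀ sin φ sin δ + cos φ cos δ sin H₀ = 1.5082×-0.17880×0.32545 + 0.98389×0.94556×0.99804 = -0.087763 + 0.928504 = 0.840741.
Q̄ = (S₀/π) × [bracket] = (1361/π) × 0.840741 = 364.23 W/m².
Ratio Q̄_A / Q̄_B = 364.95 / 364.23 = 1.002.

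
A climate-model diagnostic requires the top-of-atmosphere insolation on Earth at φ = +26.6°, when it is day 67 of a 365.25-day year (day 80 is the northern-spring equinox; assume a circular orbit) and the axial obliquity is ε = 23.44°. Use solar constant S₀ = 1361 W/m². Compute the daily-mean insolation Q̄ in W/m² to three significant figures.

Q̄ ≈ 359 W/m²

Solar longitude: λ_s = 360° × (67 − 80)/365.25 = -12.813°, i.e. -12.813° + 360° = 347.187°.
sin δ = sin 23.44° × sin 347.187° = -0.08822, so δ = -5.061°.
cos H₀ = −tan(+26.6°) tan(-5.061°) = 0.0443, H₀ = 1.5264 rad.
Bracket: H₀ sin φ sin δ + cos φ cos δ sin H₀ = 1.5264×0.44776×-0.08822 + 0.89415×0.99610×0.99902 = -0.060295 + 0.889790 = 0.829495.
Q̄ = (S₀/π) × [bracket] = (1361/π) × 0.829495 = 359.4 W/m².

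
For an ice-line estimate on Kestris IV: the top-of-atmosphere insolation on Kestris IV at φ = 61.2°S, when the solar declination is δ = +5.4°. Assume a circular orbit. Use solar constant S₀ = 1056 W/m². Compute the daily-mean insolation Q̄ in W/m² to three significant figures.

cos H₀ = −tan(-61.2°) tan(+5.400°) = 0.1719, H₀ = 1.3980 rad.
Bracket: H₀ sin φ sin δ + cos φ cos δ sin H₀ = 1.3980×-0.87631×0.09411 + 0.48175×0.99556×0.98511 = -0.115292 + 0.472470 = 0.357178.
Q̄ = (S₀/π) × [bracket] = (1056/π) × 0.357178 = 120.1 W/m².

Q̄ ≈ 120 W/m²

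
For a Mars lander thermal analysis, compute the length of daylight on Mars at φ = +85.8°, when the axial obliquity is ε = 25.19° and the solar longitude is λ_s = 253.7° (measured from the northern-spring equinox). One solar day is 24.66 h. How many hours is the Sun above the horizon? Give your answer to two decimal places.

Solar declination: sin δ = sin ε · sin λ_s = sin 25.19° × sin 253.7° = -0.40851, so δ = -24.111°.
cos H₀ = −tan φ · tan δ = 6.0946 ≥ 1, so the Sun never rises (polar night) and H₀ = 0.
Daylight = 2H₀/(2π) × 24.66 h = (0.0000/π) × 24.66 = 0.00 h.

0.00 h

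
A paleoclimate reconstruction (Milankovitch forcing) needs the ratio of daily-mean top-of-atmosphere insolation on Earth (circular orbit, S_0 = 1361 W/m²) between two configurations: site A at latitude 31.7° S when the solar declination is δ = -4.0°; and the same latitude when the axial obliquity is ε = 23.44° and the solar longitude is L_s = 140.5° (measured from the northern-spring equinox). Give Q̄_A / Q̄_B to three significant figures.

Q̄_A / Q̄_B ≈ 1.45

— Configuration A (ϕ=-31.7°):
cos h₀ = −tan(-31.7°) tan(-4.000°) = -0.0432, h₀ = 1.6140 rad.
Bracket: h₀ sin ϕ sin δ + cos ϕ cos δ sin h₀ = 1.6140×-0.52547×-0.06976 + 0.85081×0.99756×0.99907 = 0.059164 + 0.847945 = 0.907109.
Q̄ = (S_0/π) × [bracket] = (1361/π) × 0.907109 = 392.98 W/m².
— Configuration B (ϕ=-31.7°):
Solar declination: sin δ = sin ε · sin L_s = sin 23.44° × sin 140.5° = 0.25302, so δ = +14.657°.
cos h₀ = −tan(-31.7°) tan(+14.657°) = 0.1615, h₀ = 1.4086 rad.
Bracket: h₀ sin ϕ sin δ + cos ϕ cos δ sin h₀ = 1.4086×-0.52547×0.25302 + 0.85081×0.96746×0.98687 = -0.187280 + 0.812317 = 0.625037.
Q̄ = (S_0/π) × [bracket] = (1361/π) × 0.625037 = 270.78 W/m².
Ratio Q̄_A / Q̄_B = 392.98 / 270.78 = 1.451.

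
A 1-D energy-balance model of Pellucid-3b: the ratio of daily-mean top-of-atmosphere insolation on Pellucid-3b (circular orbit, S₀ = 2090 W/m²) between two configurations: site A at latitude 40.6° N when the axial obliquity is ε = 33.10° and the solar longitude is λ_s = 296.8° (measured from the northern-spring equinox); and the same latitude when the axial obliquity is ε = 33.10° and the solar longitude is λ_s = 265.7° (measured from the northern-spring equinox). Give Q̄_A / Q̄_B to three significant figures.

— Configuration A (φ=+40.6°):
Solar declination: sin δ = sin ε · sin λ_s = sin 33.10° × sin 296.8° = -0.48744, so δ = -29.173°.
cos H₀ = −tan(+40.6°) tan(-29.173°) = 0.4785, H₀ = 1.0719 rad.
Bracket: H₀ sin φ sin δ + cos φ cos δ sin H₀ = 1.0719×0.65077×-0.48744 + 0.75927×0.87315×0.87810 = -0.340019 + 0.582142 = 0.242123.
Q̄ = (S₀/π) × [bracket] = (2090/π) × 0.242123 = 161.08 W/m².
— Configuration B (φ=+40.6°):
Solar declination: sin δ = sin ε · sin λ_s = sin 33.10° × sin 265.7° = -0.54456, so δ = -32.995°.
cos H₀ = −tan(+40.6°) tan(-32.995°) = 0.5565, H₀ = 0.9806 rad.
Bracket: H₀ sin φ sin δ + cos φ cos δ sin H₀ = 0.9806×0.65077×-0.54456 + 0.75927×0.83872×0.83085 = -0.347508 + 0.529098 = 0.181590.
Q̄ = (S₀/π) × [bracket] = (2090/π) × 0.181590 = 120.81 W/m².
Ratio Q̄_A / Q̄_B = 161.08 / 120.81 = 1.333.

Q̄_A / Q̄_B ≈ 1.33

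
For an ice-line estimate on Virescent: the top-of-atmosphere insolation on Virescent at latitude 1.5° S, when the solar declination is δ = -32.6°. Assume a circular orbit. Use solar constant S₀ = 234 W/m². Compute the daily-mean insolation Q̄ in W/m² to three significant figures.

cos H₀ = −tan(-1.5°) tan(-32.600°) = -0.0167, H₀ = 1.5875 rad.
Bracket: H₀ sin φ sin δ + cos φ cos δ sin H₀ = 1.5875×-0.02618×-0.53877 + 0.99966×0.84245×0.99986 = 0.022392 + 0.842046 = 0.864438.
Q̄ = (S₀/π) × [bracket] = (234/π) × 0.864438 = 64.39 W/m².

Q̄ ≈ 64.4 W/m²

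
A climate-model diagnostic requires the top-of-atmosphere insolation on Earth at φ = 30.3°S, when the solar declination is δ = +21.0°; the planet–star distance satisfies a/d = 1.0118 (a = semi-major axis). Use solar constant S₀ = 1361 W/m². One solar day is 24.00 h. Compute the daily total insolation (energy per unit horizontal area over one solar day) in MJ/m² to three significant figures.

cos H₀ = −tan(-30.3°) tan(+21.000°) = 0.2243, H₀ = 1.3446 rad.
Bracket: H₀ sin φ sin δ + cos φ cos δ sin H₀ = 1.3446×-0.50453×0.35837 + 0.86340×0.93358×0.97452 = -0.243115 + 0.785515 = 0.542400.
Inverse-square distance factor (a/d)² = 1.0118² = 1.023739.
Q̄ = (S₀/π) × 1.023739 × [bracket] = (1361/π) × 1.023739 × 0.542400 = 240.56 W/m².
Daily total = Q̄ × 24.00 h × 3600 s/h = 240.56 × 24.00 × 3600 / 10⁶ = 20.78 MJ/m².

20.8 MJ/m²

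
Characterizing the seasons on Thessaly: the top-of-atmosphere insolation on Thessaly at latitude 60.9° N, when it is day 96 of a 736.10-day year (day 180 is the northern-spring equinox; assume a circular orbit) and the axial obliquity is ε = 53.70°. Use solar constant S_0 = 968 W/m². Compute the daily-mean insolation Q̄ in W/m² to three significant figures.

Solar longitude: L_s = 360° × (96 − 180)/736.10 = -41.081°, i.e. -41.081° + 360° = 318.919°.
sin δ = sin 53.70° × sin 318.919° = -0.52960, so δ = -31.978°.
cos h₀ = −tan(+60.9°) tan(-31.978°) = 1.1217 ≥ 1 ⇒ polar night, h₀ = 0 and Q̄ = 0.

Q̄ ≈ 0.00 W/m²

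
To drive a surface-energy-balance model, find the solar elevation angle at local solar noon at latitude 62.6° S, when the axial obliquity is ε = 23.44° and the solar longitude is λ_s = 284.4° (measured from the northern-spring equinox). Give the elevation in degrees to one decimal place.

Solar declination: sin δ = sin ε · sin λ_s = sin 23.44° × sin 284.4° = -0.38529, so δ = -22.662°.
At local noon the hour angle is zero, so the zenith angle equals |φ − δ| = |-62.6° − (-22.662°)| = 39.938°.
Elevation = 90° − 39.938° = 50.1°.

50.1°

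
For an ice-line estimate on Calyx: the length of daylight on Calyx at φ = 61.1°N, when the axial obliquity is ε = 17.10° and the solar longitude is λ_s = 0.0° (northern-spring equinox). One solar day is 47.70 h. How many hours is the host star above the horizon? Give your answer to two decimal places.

23.85 h

Solar declination: sin δ = sin ε · sin λ_s = sin 17.10° × sin 0.0° = 0.00000, so δ = +0.000°.
cos H₀ = −tan φ · tan δ = −tan(+61.1°) × tan(+0.000°) = -0.0000, so H₀ = 1.5708 rad = 90.00°.
Daylight = 2H₀/(2π) × 47.70 h = (1.5708/π) × 47.70 = 23.85 h.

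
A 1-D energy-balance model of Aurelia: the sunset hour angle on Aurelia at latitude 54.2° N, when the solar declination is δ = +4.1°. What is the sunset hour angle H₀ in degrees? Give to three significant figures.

H₀ = 95.7°

cos H₀ = −tan φ · tan δ = −tan(+54.2°) × tan(+4.100°) = -0.0994, so H₀ = 1.6703 rad = 95.70°.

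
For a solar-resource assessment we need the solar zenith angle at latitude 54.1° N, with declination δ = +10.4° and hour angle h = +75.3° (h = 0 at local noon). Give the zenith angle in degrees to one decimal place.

cos θ_z = sin φ sin δ + cos φ cos δ cos h = 0.146228 + 0.146352 = 0.292580.
θ_z = arccos(0.292580) = 73.0°.

θ_z = 73.0°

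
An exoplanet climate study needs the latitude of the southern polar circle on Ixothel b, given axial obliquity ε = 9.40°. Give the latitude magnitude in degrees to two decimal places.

The polar circle is the lowest latitude that experiences at least one full rotation of continuous darkness at the northern-summer solstice; it lies at |ϕ| = 90° − ε = 90° − 9.40° = 80.60°.

80.60°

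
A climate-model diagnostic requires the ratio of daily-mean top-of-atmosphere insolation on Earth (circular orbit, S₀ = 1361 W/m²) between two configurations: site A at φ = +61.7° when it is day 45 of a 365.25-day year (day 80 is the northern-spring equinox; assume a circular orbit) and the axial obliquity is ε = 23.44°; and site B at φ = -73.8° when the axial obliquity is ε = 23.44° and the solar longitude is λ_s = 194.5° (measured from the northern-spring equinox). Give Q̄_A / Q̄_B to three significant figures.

— Configuration A (φ=+61.7°):
Solar longitude: λ_s = 360° × (45 − 80)/365.25 = -34.497°, i.e. -34.497° + 360° = 325.503°.
sin δ = sin 23.44° × sin 325.503° = -0.22529, so δ = -13.020°.
cos H₀ = −tan(+61.7°) tan(-13.020°) = 0.4295, H₀ = 1.1269 rad.
Bracket: H₀ sin φ sin δ + cos φ cos δ sin H₀ = 1.1269×0.88048×-0.22529 + 0.47409×0.97429×0.90309 = -0.223536 + 0.417138 = 0.193602.
Q̄ = (S₀/π) × [bracket] = (1361/π) × 0.193602 = 83.872 W/m².
— Configuration B (φ=-73.8°):
Solar declination: sin δ = sin ε · sin λ_s = sin 23.44° × sin 194.5° = -0.09960, so δ = -5.716°.
cos H₀ = −tan(-73.8°) tan(-5.716°) = -0.3445, H₀ = 1.9225 rad.
Bracket: H₀ sin φ sin δ + cos φ cos δ sin H₀ = 1.9225×-0.96029×-0.09960 + 0.27899×0.99503×0.93877 = 0.183877 + 0.260606 = 0.444483.
Q̄ = (S₀/π) × [bracket] = (1361/π) × 0.444483 = 192.56 W/m².
Ratio Q̄_A / Q̄_B = 83.872 / 192.56 = 0.4356.

Q̄_A / Q̄_B ≈ 0.436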